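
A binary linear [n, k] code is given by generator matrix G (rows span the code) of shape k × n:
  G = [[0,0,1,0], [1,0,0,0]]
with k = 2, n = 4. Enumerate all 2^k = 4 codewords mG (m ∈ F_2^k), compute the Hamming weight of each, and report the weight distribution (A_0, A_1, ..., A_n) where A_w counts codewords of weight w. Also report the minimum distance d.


Weight distribution: A_0 = 1, A_1 = 2, A_2 = 1. Minimum distance d = 1.

Enumerate all 2^2 = 4 messages m ∈ F_2^2.
For each, compute codeword c = mG in F_2^4, then tally its weight.
  m = 00 → c = 0000, weight = 0.
  m = 10 → c = 0010, weight = 1.
  m = 01 → c = 1000, weight = 1.
  m = 11 → c = 1010, weight = 2.
Tally weights:
  weight 0: 1 codewords.
  weight 1: 2 codewords.
  weight 2: 1 codewords.
Minimum distance d = smallest w > 0 with A_w > 0 = 1.
Sanity: Σ A_w = 4 = 2^2 = 4 ✓.


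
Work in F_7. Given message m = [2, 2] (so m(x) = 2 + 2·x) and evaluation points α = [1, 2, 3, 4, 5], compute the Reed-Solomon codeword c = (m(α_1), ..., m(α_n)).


c = [4, 6, 1, 3, 5]

Message polynomial: m(x) = 2 + 2·x (mod 7).
For each evaluation point α_i, compute m(α_i) mod 7:
  α_1 = 1: Horner steps 2 → 4, so m(1) = 4.
  α_2 = 2: Horner steps 2 → 6, so m(2) = 6.
  α_3 = 3: Horner steps 2 → 1, so m(3) = 1.
  α_4 = 4: Horner steps 2 → 3, so m(4) = 3.
  α_5 = 5: Horner steps 2 → 5, so m(5) = 5.
Codeword c = [4, 6, 1, 3, 5] ∈ F_7^5.


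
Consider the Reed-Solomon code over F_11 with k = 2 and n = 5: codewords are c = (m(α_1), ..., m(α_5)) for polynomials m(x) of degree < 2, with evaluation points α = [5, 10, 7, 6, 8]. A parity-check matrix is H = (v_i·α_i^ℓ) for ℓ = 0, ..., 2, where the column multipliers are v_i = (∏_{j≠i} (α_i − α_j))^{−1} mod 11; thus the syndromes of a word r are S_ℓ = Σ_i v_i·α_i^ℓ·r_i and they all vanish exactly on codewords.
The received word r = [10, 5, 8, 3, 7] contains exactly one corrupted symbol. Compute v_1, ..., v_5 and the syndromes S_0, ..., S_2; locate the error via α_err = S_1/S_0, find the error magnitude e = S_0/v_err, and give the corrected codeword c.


S = (9, 10, 5), error at position 4, error magnitude e = 5, c = [10, 5, 8, 9, 7].

Step 1: column multipliers v_i = (∏_{j≠i}(α_i − α_j))^{−1} mod 11.
  i = 1 (α = 5): (5−10)(5−7)(5−6)(5−8) = (−5)·(−2)·(−1)·(−3) = 30 ≡ 8, so v_1 = 8^{−1} = 7 (mod 11).
  i = 2 (α = 10): (10−5)(10−7)(10−6)(10−8) = 5·3·4·2 = 120 ≡ 10, so v_2 = 10^{−1} = 10 (mod 11).
  i = 3 (α = 7): (7−5)(7−10)(7−6)(7−8) = 2·(−3)·1·(−1) = 6 ≡ 6, so v_3 = 6^{−1} = 2 (mod 11).
  i = 4 (α = 6): (6−5)(6−10)(6−7)(6−8) = 1·(−4)·(−1)·(−2) = −8 ≡ 3, so v_4 = 3^{−1} = 4 (mod 11).
  i = 5 (α = 8): (8−5)(8−10)(8−7)(8−6) = 3·(−2)·1·2 = −12 ≡ 10, so v_5 = 10^{−1} = 10 (mod 11).
  v = [7, 10, 2, 4, 10].
Step 2: syndromes of r = [10, 5, 8, 3, 7] (all sums mod 11).
  S_0 = Σ v_i r_i = 7·10 + 10·5 + 2·8 + 4·3 + 10·7 = 218 ≡ 9.
  S_1 = Σ v_i α_i r_i = 7·5·10 + 10·10·5 + 2·7·8 + 4·6·3 + 10·8·7 = 1594 ≡ 10.
  α_i^2 mod 11 = [3, 1, 5, 3, 9].
  S_2 = Σ v_i α_i^2 r_i = 7·3·10 + 10·1·5 + 2·5·8 + 4·3·3 + 10·9·7 = 1006 ≡ 5.
  S = (9, 10, 5) ≠ 0, so r is not a codeword (an error is present).
Step 3: locate the error. For a single error e at position i, S_ℓ = v_i·e·α_i^ℓ, so α_err = S_1/S_0.
  S_0^{−1} = 9^{−1} = 5 (mod 11), so α_err = 10·5 = 50 ≡ 6 = α_4. Error position i = 4.
  Consistency check: S_2/S_1 = 5·10 = 50 ≡ 6 = α_err ✓ (single-error assumption holds).
Step 4: error magnitude e = S_0/v_4 = S_0·∏_{j≠4}(α_4 − α_j) = 9·3 = 27 ≡ 5 (mod 11).
Step 5: correct position 4: c_4 = r_4 − e = 3 − 5 ≡ 9 (mod 11). Hence c = [10, 5, 8, 9, 7].
  Check: interpolating c through the α_i gives m(x) = 4 + 10·x (degree < 2) with m(α_i) = c_i for every i, so c is indeed a codeword.


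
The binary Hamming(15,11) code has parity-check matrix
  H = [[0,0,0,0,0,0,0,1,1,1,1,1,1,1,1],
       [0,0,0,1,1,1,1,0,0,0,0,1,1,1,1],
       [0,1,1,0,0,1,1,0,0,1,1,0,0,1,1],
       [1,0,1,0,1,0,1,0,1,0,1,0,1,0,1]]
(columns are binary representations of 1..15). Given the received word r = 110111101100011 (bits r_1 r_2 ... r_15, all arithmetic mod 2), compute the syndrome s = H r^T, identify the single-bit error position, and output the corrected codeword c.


s = (0, 0, 0, 1)^T, error position = 1, corrected codeword c = 010111101100011

Compute s = H r^T mod 2 one row at a time:
  s_1 = 0 + 1 + 1 + 0 + 0 + 0 + 1 + 1 = 4 ≡ 0 (mod 2).
  s_2 = 1 + 1 + 1 + 1 + 0 + 0 + 1 + 1 = 6 ≡ 0 (mod 2).
  s_3 = 1 + 0 + 1 + 1 + 1 + 0 + 1 + 1 = 6 ≡ 0 (mod 2).
  s_4 = 1 + 0 + 1 + 1 + 1 + 0 + 0 + 1 = 5 ≡ 1 (mod 2).
s = (0, 0, 0, 1)^T — this equals column 1 of H (binary 0001), so error is at position 1.
Correct: flip bit 1 of r = 110111101100011 to get c = 010111101100011.


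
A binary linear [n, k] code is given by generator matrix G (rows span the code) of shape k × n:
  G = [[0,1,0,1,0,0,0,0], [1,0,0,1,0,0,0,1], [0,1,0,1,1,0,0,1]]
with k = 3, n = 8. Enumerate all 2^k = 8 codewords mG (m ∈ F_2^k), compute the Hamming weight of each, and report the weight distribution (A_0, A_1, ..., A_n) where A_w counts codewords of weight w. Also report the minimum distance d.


Weight distribution: A_0 = 1, A_2 = 2, A_3 = 4, A_4 = 1. Minimum distance d = 2.

Enumerate all 2^3 = 8 messages m ∈ F_2^3.
For each, compute codeword c = mG in F_2^8, then tally its weight.
  m = 000 → c = 00000000, weight = 0.
  m = 100 → c = 01010000, weight = 2.
  m = 010 → c = 10010001, weight = 3.
  m = 110 → c = 11000001, weight = 3.
  m = 001 → c = 01011001, weight = 4.
  m = 101 → c = 00001001, weight = 2.
  m = 011 → c = 11001000, weight = 3.
  m = 111 → c = 10011000, weight = 3.
Tally weights:
  weight 0: 1 codewords.
  weight 2: 2 codewords.
  weight 3: 4 codewords.
  weight 4: 1 codewords.
Minimum distance d = smallest w > 0 with A_w > 0 = 2.
Sanity: Σ A_w = 8 = 2^3 = 8 ✓.


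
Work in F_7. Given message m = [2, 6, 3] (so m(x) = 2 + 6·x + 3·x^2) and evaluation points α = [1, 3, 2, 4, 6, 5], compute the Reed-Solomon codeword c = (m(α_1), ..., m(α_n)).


c = [4, 5, 5, 4, 6, 2]

Message polynomial: m(x) = 2 + 6·x + 3·x^2 (mod 7).
For each evaluation point α_i, compute m(α_i) mod 7:
  α_1 = 1: Horner steps 3 → 2 → 4, so m(1) = 4.
  α_2 = 3: Horner steps 3 → 1 → 5, so m(3) = 5.
  α_3 = 2: Horner steps 3 → 5 → 5, so m(2) = 5.
  α_4 = 4: Horner steps 3 → 4 → 4, so m(4) = 4.
  α_5 = 6: Horner steps 3 → 3 → 6, so m(6) = 6.
  α_6 = 5: Horner steps 3 → 0 → 2, so m(5) = 2.
Codeword c = [4, 5, 5, 4, 6, 2] ∈ F_7^6.


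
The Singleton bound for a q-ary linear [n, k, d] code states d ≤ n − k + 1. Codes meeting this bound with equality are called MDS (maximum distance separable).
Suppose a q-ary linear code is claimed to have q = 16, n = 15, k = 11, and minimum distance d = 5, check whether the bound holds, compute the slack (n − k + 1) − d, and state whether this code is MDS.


Singleton RHS = n − k + 1 = 5, slack = 0, bound satisfied, MDS.

Singleton bound: d ≤ n − k + 1.
Here n = 15, k = 11, so n − k + 1 = 5.
Given d = 5, check d ≤ 5: YES.
Slack = (n − k + 1) − d = 0.
The code is MDS (slack = 0).
Description: the claimed parameters are [15, 11, 5]_16; such a code would be MDS (meets Singleton bound).


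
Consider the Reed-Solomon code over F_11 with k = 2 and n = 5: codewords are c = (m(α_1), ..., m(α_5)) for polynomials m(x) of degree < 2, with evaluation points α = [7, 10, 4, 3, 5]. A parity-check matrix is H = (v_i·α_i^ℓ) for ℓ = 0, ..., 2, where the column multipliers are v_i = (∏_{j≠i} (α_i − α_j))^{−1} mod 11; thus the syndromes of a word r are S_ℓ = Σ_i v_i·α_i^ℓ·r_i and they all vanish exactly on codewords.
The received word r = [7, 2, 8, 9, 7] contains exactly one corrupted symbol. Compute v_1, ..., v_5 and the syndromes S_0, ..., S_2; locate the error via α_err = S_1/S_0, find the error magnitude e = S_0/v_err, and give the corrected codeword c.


S = (7, 5, 2), error at position 1, error magnitude e = 2, c = [5, 2, 8, 9, 7].

Step 1: column multipliers v_i = (∏_{j≠i}(α_i − α_j))^{−1} mod 11.
  i = 1 (α = 7): (7−10)(7−4)(7−3)(7−5) = (−3)·3·4·2 = −72 ≡ 5, so v_1 = 5^{−1} = 9 (mod 11).
  i = 2 (α = 10): (10−7)(10−4)(10−3)(10−5) = 3·6·7·5 = 630 ≡ 3, so v_2 = 3^{−1} = 4 (mod 11).
  i = 3 (α = 4): (4−7)(4−10)(4−3)(4−5) = (−3)·(−6)·1·(−1) = −18 ≡ 4, so v_3 = 4^{−1} = 3 (mod 11).
  i = 4 (α = 3): (3−7)(3−10)(3−4)(3−5) = (−4)·(−7)·(−1)·(−2) = 56 ≡ 1, so v_4 = 1^{−1} = 1 (mod 11).
  i = 5 (α = 5): (5−7)(5−10)(5−4)(5−3) = (−2)·(−5)·1·2 = 20 ≡ 9, so v_5 = 9^{−1} = 5 (mod 11).
  v = [9, 4, 3, 1, 5].
Step 2: syndromes of r = [7, 2, 8, 9, 7] (all sums mod 11).
  S_0 = Σ v_i r_i = 9·7 + 4·2 + 3·8 + 1·9 + 5·7 = 139 ≡ 7.
  S_1 = Σ v_i α_i r_i = 9·7·7 + 4·10·2 + 3·4·8 + 1·3·9 + 5·5·7 = 819 ≡ 5.
  α_i^2 mod 11 = [5, 1, 5, 9, 3].
  S_2 = Σ v_i α_i^2 r_i = 9·5·7 + 4·1·2 + 3·5·8 + 1·9·9 + 5·3·7 = 629 ≡ 2.
  S = (7, 5, 2) ≠ 0, so r is not a codeword (an error is present).
Step 3: locate the error. For a single error e at position i, S_ℓ = v_i·e·α_i^ℓ, so α_err = S_1/S_0.
  S_0^{−1} = 7^{−1} = 8 (mod 11), so α_err = 5·8 = 40 ≡ 7 = α_1. Error position i = 1.
  Consistency check: S_2/S_1 = 2·9 = 18 ≡ 7 = α_err ✓ (single-error assumption holds).
Step 4: error magnitude e = S_0/v_1 = S_0·∏_{j≠1}(α_1 − α_j) = 7·5 = 35 ≡ 2 (mod 11).
Step 5: correct position 1: c_1 = r_1 − e = 7 − 2 ≡ 5 (mod 11). Hence c = [5, 2, 8, 9, 7].
  Check: interpolating c through the α_i gives m(x) = 1 + 10·x (degree < 2) with m(α_i) = c_i for every i, so c is indeed a codeword.


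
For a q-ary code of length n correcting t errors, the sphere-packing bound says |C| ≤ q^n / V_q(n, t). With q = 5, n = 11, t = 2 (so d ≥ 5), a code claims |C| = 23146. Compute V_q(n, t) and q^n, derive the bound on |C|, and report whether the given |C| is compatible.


V_q(n, t) = 925, q^n = 48828125, Hamming bound = 52787, |C| = 23146 ≤ bound (satisfied).

Step 1: Compute V_q(n, t) = Σ_{j=0}^2 C(n, j) (q−1)^j.
  j = 0: C(11,0)·(4)^0 = 1·1 = 1.
  j = 1: C(11,1)·(4)^1 = 11·4 = 44.
  j = 2: C(11,2)·(4)^2 = 55·16 = 880.
  V_q(n, t) = 1 + 44 + 880 = 925.
Step 2: q^n = 5^11 = 48828125.
Step 3: Hamming bound ⌊q^n / V_q(n,t)⌋ = ⌊48828125/925⌋ = 52787.
Step 4: Compare |C| = 23146 to 52787: satisfied.
The claimed |C| lies below the Hamming bound.


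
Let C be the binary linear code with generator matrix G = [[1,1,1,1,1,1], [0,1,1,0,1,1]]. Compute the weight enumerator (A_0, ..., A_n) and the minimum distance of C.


Weight distribution: A_0 = 1, A_2 = 1, A_4 = 1, A_6 = 1. Minimum distance d = 2.

Enumerate all 2^2 = 4 messages m ∈ F_2^2.
For each, compute codeword c = mG in F_2^6, then tally its weight.
  m = 00 → c = 000000, weight = 0.
  m = 10 → c = 111111, weight = 6.
  m = 01 → c = 011011, weight = 4.
  m = 11 → c = 100100, weight = 2.
Tally weights:
  weight 0: 1 codewords.
  weight 2: 1 codewords.
  weight 4: 1 codewords.
  weight 6: 1 codewords.
Minimum distance d = smallest w > 0 with A_w > 0 = 2.
Sanity: Σ A_w = 4 = 2^2 = 4 ✓.


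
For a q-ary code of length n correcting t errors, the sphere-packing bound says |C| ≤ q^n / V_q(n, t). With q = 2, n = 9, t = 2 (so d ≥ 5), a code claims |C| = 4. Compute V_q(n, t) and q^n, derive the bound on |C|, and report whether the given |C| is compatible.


V_q(n, t) = 46, q^n = 512, Hamming bound = 11, |C| = 4 ≤ bound (satisfied).

Step 1: Compute V_q(n, t) = Σ_{j=0}^2 C(n, j) (q−1)^j.
  j = 0: C(9,0)·(1)^0 = 1·1 = 1.
  j = 1: C(9,1)·(1)^1 = 9·1 = 9.
  j = 2: C(9,2)·(1)^2 = 36·1 = 36.
  V_q(n, t) = 1 + 9 + 36 = 46.
Step 2: q^n = 2^9 = 512.
Step 3: Hamming bound ⌊q^n / V_q(n,t)⌋ = ⌊512/46⌋ = 11.
Step 4: Compare |C| = 4 to 11: satisfied.
The claimed |C| lies below the Hamming bound.


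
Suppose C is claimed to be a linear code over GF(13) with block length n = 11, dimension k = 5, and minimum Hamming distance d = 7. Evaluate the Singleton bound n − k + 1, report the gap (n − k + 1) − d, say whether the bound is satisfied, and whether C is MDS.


Singleton RHS = n − k + 1 = 7, slack = 0, bound satisfied, MDS.

Singleton bound: d ≤ n − k + 1.
Here n = 11, k = 5, so n − k + 1 = 7.
Given d = 7, check d ≤ 7: YES.
Slack = (n − k + 1) − d = 0.
The code is MDS (slack = 0).
Description: the claimed parameters are [11, 5, 7]_13; such a code would be MDS (meets Singleton bound).


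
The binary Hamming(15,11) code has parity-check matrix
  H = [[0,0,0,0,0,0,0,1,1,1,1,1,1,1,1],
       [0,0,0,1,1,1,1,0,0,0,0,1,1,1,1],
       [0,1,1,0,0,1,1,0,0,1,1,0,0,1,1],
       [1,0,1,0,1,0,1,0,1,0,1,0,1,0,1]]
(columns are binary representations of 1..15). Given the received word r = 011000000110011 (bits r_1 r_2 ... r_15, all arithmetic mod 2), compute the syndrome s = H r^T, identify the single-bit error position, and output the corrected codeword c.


s = (0, 0, 0, 1)^T, error position = 1, corrected codeword c = 111000000110011

Compute s = H r^T mod 2 one row at a time:
  s_1 = 0 + 0 + 1 + 1 + 0 + 0 + 1 + 1 = 4 ≡ 0 (mod 2).
  s_2 = 0 + 0 + 0 + 0 + 0 + 0 + 1 + 1 = 2 ≡ 0 (mod 2).
  s_3 = 1 + 1 + 0 + 0 + 1 + 1 + 1 + 1 = 6 ≡ 0 (mod 2).
  s_4 = 0 + 1 + 0 + 0 + 0 + 1 + 0 + 1 = 3 ≡ 1 (mod 2).
s = (0, 0, 0, 1)^T — this equals column 1 of H (binary 0001), so error is at position 1.
Correct: flip bit 1 of r = 011000000110011 to get c = 111000000110011.


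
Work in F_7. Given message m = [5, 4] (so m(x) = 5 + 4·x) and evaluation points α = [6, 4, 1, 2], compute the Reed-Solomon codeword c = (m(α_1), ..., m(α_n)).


c = [1, 0, 2, 6]

Message polynomial: m(x) = 5 + 4·x (mod 7).
For each evaluation point α_i, compute m(α_i) mod 7:
  α_1 = 6: Horner steps 4 → 1, so m(6) = 1.
  α_2 = 4: Horner steps 4 → 0, so m(4) = 0.
  α_3 = 1: Horner steps 4 → 2, so m(1) = 2.
  α_4 = 2: Horner steps 4 → 6, so m(2) = 6.
Codeword c = [1, 0, 2, 6] ∈ F_7^4.


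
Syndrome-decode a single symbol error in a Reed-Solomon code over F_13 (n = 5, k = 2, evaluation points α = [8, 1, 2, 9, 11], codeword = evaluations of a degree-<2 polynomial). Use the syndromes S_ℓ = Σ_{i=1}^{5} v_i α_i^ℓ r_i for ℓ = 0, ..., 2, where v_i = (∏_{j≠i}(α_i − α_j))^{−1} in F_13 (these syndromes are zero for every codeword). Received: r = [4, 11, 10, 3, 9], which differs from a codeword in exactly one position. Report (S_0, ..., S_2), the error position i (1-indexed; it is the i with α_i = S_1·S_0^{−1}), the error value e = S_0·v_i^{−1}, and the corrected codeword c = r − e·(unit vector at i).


S = (3, 7, 12), error at position 5, error magnitude e = 8, c = [4, 11, 10, 3, 1].

Step 1: column multipliers v_i = (∏_{j≠i}(α_i − α_j))^{−1} mod 13.
  i = 1 (α = 8): (8−1)(8−2)(8−9)(8−11) = 7·6·(−1)·(−3) = 126 ≡ 9, so v_1 = 9^{−1} = 3 (mod 13).
  i = 2 (α = 1): (1−8)(1−2)(1−9)(1−11) = (−7)·(−1)·(−8)·(−10) = 560 ≡ 1, so v_2 = 1^{−1} = 1 (mod 13).
  i = 3 (α = 2): (2−8)(2−1)(2−9)(2−11) = (−6)·1·(−7)·(−9) = −378 ≡ 12, so v_3 = 12^{−1} = 12 (mod 13).
  i = 4 (α = 9): (9−8)(9−1)(9−2)(9−11) = 1·8·7·(−2) = −112 ≡ 5, so v_4 = 5^{−1} = 8 (mod 13).
  i = 5 (α = 11): (11−8)(11−1)(11−2)(11−9) = 3·10·9·2 = 540 ≡ 7, so v_5 = 7^{−1} = 2 (mod 13).
  v = [3, 1, 12, 8, 2].
Step 2: syndromes of r = [4, 11, 10, 3, 9] (all sums mod 13).
  S_0 = Σ v_i r_i = 3·4 + 1·11 + 12·10 + 8·3 + 2·9 = 185 ≡ 3.
  S_1 = Σ v_i α_i r_i = 3·8·4 + 1·1·11 + 12·2·10 + 8·9·3 + 2·11·9 = 761 ≡ 7.
  α_i^2 mod 13 = [12, 1, 4, 3, 4].
  S_2 = Σ v_i α_i^2 r_i = 3·12·4 + 1·1·11 + 12·4·10 + 8·3·3 + 2·4·9 = 779 ≡ 12.
  S = (3, 7, 12) ≠ 0, so r is not a codeword (an error is present).
Step 3: locate the error. For a single error e at position i, S_ℓ = v_i·e·α_i^ℓ, so α_err = S_1/S_0.
  S_0^{−1} = 3^{−1} = 9 (mod 13), so α_err = 7·9 = 63 ≡ 11 = α_5. Error position i = 5.
  Consistency check: S_2/S_1 = 12·2 = 24 ≡ 11 = α_err ✓ (single-error assumption holds).
Step 4: error magnitude e = S_0/v_5 = S_0·∏_{j≠5}(α_5 − α_j) = 3·7 = 21 ≡ 8 (mod 13).
Step 5: correct position 5: c_5 = r_5 − e = 9 − 8 ≡ 1 (mod 13). Hence c = [4, 11, 10, 3, 1].
  Check: interpolating c through the α_i gives m(x) = 12 + 12·x (degree < 2) with m(α_i) = c_i for every i, so c is indeed a codeword.


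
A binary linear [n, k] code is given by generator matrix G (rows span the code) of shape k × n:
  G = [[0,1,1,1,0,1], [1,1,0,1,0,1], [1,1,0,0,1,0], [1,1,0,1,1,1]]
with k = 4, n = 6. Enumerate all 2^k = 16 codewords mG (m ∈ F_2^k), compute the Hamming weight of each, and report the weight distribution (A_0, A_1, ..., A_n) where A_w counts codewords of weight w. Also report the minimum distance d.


Weight distribution: A_0 = 1, A_1 = 1, A_2 = 4, A_3 = 4, A_4 = 3, A_5 = 3. Minimum distance d = 1.

Enumerate all 2^4 = 16 messages m ∈ F_2^4.
For each, compute codeword c = mG in F_2^6, then tally its weight.
  m = 0000 → c = 000000, weight = 0.
  m = 1000 → c = 011101, weight = 4.
  m = 0100 → c = 110101, weight = 4.
  m = 1100 → c = 101000, weight = 2.
  m = 0010 → c = 110010, weight = 3.
  m = 1010 → c = 101111, weight = 5.
  m = 0110 → c = 000111, weight = 3.
  m = 1110 → c = 011010, weight = 3.
  m = 0001 → c = 110111, weight = 5.
  m = 1001 → c = 101010, weight = 3.
  m = 0101 → c = 000010, weight = 1.
  m = 1101 → c = 011111, weight = 5.
  m = 0011 → c = 000101, weight = 2.
  m = 1011 → c = 011000, weight = 2.
  m = 0111 → c = 110000, weight = 2.
  m = 1111 → c = 101101, weight = 4.
Tally weights:
  weight 0: 1 codewords.
  weight 1: 1 codewords.
  weight 2: 4 codewords.
  weight 3: 4 codewords.
  weight 4: 3 codewords.
  weight 5: 3 codewords.
Minimum distance d = smallest w > 0 with A_w > 0 = 1.
Sanity: Σ A_w = 16 = 2^4 = 16 ✓.


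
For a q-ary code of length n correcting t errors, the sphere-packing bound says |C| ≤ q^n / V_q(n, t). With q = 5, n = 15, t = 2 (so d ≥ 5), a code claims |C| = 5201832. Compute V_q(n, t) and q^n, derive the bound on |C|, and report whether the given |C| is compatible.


V_q(n, t) = 1741, q^n = 30517578125, Hamming bound = 17528764, |C| = 5201832 ≤ bound (satisfied).

Step 1: Compute V_q(n, t) = Σ_{j=0}^2 C(n, j) (q−1)^j.
  j = 0: C(15,0)·(4)^0 = 1·1 = 1.
  j = 1: C(15,1)·(4)^1 = 15·4 = 60.
  j = 2: C(15,2)·(4)^2 = 105·16 = 1680.
  V_q(n, t) = 1 + 60 + 1680 = 1741.
Step 2: q^n = 5^15 = 30517578125.
Step 3: Hamming bound ⌊q^n / V_q(n,t)⌋ = ⌊30517578125/1741⌋ = 17528764.
Step 4: Compare |C| = 5201832 to 17528764: satisfied.
The claimed |C| lies below the Hamming bound.


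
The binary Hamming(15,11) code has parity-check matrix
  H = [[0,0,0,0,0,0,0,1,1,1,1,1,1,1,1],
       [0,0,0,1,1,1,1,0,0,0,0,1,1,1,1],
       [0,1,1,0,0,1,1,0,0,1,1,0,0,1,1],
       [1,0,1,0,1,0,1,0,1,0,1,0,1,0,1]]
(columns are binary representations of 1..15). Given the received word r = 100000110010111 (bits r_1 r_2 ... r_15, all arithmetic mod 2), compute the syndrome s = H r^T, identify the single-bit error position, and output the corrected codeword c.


s = (1, 0, 0, 1)^T, error position = 9, corrected codeword c = 100000111010111

Compute s = H r^T mod 2 one row at a time:
  s_1 = 1 + 0 + 0 + 1 + 0 + 1 + 1 + 1 = 5 ≡ 1 (mod 2).
  s_2 = 0 + 0 + 0 + 1 + 0 + 1 + 1 + 1 = 4 ≡ 0 (mod 2).
  s_3 = 0 + 0 + 0 + 1 + 0 + 1 + 1 + 1 = 4 ≡ 0 (mod 2).
  s_4 = 1 + 0 + 0 + 1 + 0 + 1 + 1 + 1 = 5 ≡ 1 (mod 2).
s = (1, 0, 0, 1)^T — this equals column 9 of H (binary 1001), so error is at position 9.
Correct: flip bit 9 of r = 100000110010111 to get c = 100000111010111.


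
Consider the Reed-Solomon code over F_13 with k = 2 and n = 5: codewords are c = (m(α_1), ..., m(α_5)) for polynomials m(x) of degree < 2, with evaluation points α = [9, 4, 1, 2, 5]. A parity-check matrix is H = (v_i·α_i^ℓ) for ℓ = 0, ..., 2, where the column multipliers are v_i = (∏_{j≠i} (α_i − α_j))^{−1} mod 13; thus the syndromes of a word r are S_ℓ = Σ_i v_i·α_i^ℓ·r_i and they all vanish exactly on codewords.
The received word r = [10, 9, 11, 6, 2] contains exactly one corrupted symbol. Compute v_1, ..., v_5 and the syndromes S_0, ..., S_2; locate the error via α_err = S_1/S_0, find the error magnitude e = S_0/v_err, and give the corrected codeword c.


S = (6, 4, 7), error at position 5, error magnitude e = 11, c = [10, 9, 11, 6, 4].

Step 1: column multipliers v_i = (∏_{j≠i}(α_i − α_j))^{−1} mod 13.
  i = 1 (α = 9): (9−4)(9−1)(9−2)(9−5) = 5·8·7·4 = 1120 ≡ 2, so v_1 = 2^{−1} = 7 (mod 13).
  i = 2 (α = 4): (4−9)(4−1)(4−2)(4−5) = (−5)·3·2·(−1) = 30 ≡ 4, so v_2 = 4^{−1} = 10 (mod 13).
  i = 3 (α = 1): (1−9)(1−4)(1−2)(1−5) = (−8)·(−3)·(−1)·(−4) = 96 ≡ 5, so v_3 = 5^{−1} = 8 (mod 13).
  i = 4 (α = 2): (2−9)(2−4)(2−1)(2−5) = (−7)·(−2)·1·(−3) = −42 ≡ 10, so v_4 = 10^{−1} = 4 (mod 13).
  i = 5 (α = 5): (5−9)(5−4)(5−1)(5−2) = (−4)·1·4·3 = −48 ≡ 4, so v_5 = 4^{−1} = 10 (mod 13).
  v = [7, 10, 8, 4, 10].
Step 2: syndromes of r = [10, 9, 11, 6, 2] (all sums mod 13).
  S_0 = Σ v_i r_i = 7·10 + 10·9 + 8·11 + 4·6 + 10·2 = 292 ≡ 6.
  S_1 = Σ v_i α_i r_i = 7·9·10 + 10·4·9 + 8·1·11 + 4·2·6 + 10·5·2 = 1226 ≡ 4.
  α_i^2 mod 13 = [3, 3, 1, 4, 12].
  S_2 = Σ v_i α_i^2 r_i = 7·3·10 + 10·3·9 + 8·1·11 + 4·4·6 + 10·12·2 = 904 ≡ 7.
  S = (6, 4, 7) ≠ 0, so r is not a codeword (an error is present).
Step 3: locate the error. For a single error e at position i, S_ℓ = v_i·e·α_i^ℓ, so α_err = S_1/S_0.
  S_0^{−1} = 6^{−1} = 11 (mod 13), so α_err = 4·11 = 44 ≡ 5 = α_5. Error position i = 5.
  Consistency check: S_2/S_1 = 7·10 = 70 ≡ 5 = α_err ✓ (single-error assumption holds).
Step 4: error magnitude e = S_0/v_5 = S_0·∏_{j≠5}(α_5 − α_j) = 6·4 = 24 ≡ 11 (mod 13).
Step 5: correct position 5: c_5 = r_5 − e = 2 − 11 ≡ 4 (mod 13). Hence c = [10, 9, 11, 6, 4].
  Check: interpolating c through the α_i gives m(x) = 3 + 8·x (degree < 2) with m(α_i) = c_i for every i, so c is indeed a codeword.


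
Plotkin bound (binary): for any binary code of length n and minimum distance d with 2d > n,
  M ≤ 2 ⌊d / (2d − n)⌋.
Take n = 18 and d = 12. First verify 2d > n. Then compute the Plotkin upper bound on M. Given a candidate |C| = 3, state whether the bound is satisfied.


Plotkin bound M ≤ 4; given |C| = 3 ≤ bound (satisfied).

Check applicability: 2d = 24, n = 18.
2d − n = 6 > 0, so Plotkin applies.
Compute d/(2d−n) = 12/6 ≈ 2.0000.
⌊d/(2d−n)⌋ = 2.
Plotkin bound: M ≤ 2·2 = 4.
Given |C| = 3, check: satisfied.
This |C| is below the Plotkin bound.


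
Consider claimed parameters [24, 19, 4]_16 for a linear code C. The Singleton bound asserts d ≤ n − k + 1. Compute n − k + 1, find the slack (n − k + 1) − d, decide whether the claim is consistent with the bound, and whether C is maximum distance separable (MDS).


Singleton RHS = n − k + 1 = 6, slack = 2, bound satisfied, not MDS.

Singleton bound: d ≤ n − k + 1.
Here n = 24, k = 19, so n − k + 1 = 6.
Given d = 4, check d ≤ 6: YES.
Slack = (n − k + 1) − d = 2.
The code is NOT MDS (slack = 2 > 0).
Description: the claimed parameters are [24, 19, 4]_16; such a code would be non-MDS.


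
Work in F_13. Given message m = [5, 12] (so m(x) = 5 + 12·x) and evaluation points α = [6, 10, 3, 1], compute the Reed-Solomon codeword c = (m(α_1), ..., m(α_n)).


c = [12, 8, 2, 4]

Message polynomial: m(x) = 5 + 12·x (mod 13).
For each evaluation point α_i, compute m(α_i) mod 13:
  α_1 = 6: Horner steps 12 → 12, so m(6) = 12.
  α_2 = 10: Horner steps 12 → 8, so m(10) = 8.
  α_3 = 3: Horner steps 12 → 2, so m(3) = 2.
  α_4 = 1: Horner steps 12 → 4, so m(1) = 4.
Codeword c = [12, 8, 2, 4] ∈ F_13^4.


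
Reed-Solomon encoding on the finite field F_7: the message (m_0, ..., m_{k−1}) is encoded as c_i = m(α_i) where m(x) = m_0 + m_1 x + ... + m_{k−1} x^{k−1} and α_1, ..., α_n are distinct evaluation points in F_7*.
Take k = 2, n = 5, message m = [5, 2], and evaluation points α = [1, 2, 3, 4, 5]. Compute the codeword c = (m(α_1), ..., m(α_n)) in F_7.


c = [0, 2, 4, 6, 1]

Message polynomial: m(x) = 5 + 2·x (mod 7).
For each evaluation point α_i, compute m(α_i) mod 7:
  α_1 = 1: Horner steps 2 → 0, so m(1) = 0.
  α_2 = 2: Horner steps 2 → 2, so m(2) = 2.
  α_3 = 3: Horner steps 2 → 4, so m(3) = 4.
  α_4 = 4: Horner steps 2 → 6, so m(4) = 6.
  α_5 = 5: Horner steps 2 → 1, so m(5) = 1.
Codeword c = [0, 2, 4, 6, 1] ∈ F_7^5.


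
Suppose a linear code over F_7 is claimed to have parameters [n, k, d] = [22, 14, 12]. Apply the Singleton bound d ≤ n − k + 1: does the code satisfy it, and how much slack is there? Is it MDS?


Singleton RHS = n − k + 1 = 9, slack = -3, bound violated (no such code; not MDS).

Singleton bound: d ≤ n − k + 1.
Here n = 22, k = 14, so n − k + 1 = 9.
Given d = 12, check d ≤ 9: NO.
Slack = (n − k + 1) − d = -3.
The slack is negative: d = 12 exceeds n − k + 1 = 9 by 3, so the Singleton bound is violated and no linear [22, 14, 12]_7 code can exist. In particular it is not MDS (MDS requires d = n − k + 1 exactly).
Description: the claimed parameters are [22, 14, 12]_7; such a code would be impossible (violates the Singleton bound).


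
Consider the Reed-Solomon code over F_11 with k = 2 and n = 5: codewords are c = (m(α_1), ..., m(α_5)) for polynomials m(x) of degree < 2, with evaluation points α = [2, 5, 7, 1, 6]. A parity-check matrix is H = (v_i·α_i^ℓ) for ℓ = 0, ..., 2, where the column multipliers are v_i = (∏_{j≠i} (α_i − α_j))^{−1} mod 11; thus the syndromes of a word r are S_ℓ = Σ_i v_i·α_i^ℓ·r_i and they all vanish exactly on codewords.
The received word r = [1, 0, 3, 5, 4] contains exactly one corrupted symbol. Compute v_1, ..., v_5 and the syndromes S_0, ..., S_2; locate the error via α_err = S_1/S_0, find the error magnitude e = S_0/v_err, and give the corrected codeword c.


S = (4, 2, 1), error at position 5, error magnitude e = 8, c = [1, 0, 3, 5, 7].

Step 1: column multipliers v_i = (∏_{j≠i}(α_i − α_j))^{−1} mod 11.
  i = 1 (α = 2): (2−5)(2−7)(2−1)(2−6) = (−3)·(−5)·1·(−4) = −60 ≡ 6, so v_1 = 6^{−1} = 2 (mod 11).
  i = 2 (α = 5): (5−2)(5−7)(5−1)(5−6) = 3·(−2)·4·(−1) = 24 ≡ 2, so v_2 = 2^{−1} = 6 (mod 11).
  i = 3 (α = 7): (7−2)(7−5)(7−1)(7−6) = 5·2·6·1 = 60 ≡ 5, so v_3 = 5^{−1} = 9 (mod 11).
  i = 4 (α = 1): (1−2)(1−5)(1−7)(1−6) = (−1)·(−4)·(−6)·(−5) = 120 ≡ 10, so v_4 = 10^{−1} = 10 (mod 11).
  i = 5 (α = 6): (6−2)(6−5)(6−7)(6−1) = 4·1·(−1)·5 = −20 ≡ 2, so v_5 = 2^{−1} = 6 (mod 11).
  v = [2, 6, 9, 10, 6].
Step 2: syndromes of r = [1, 0, 3, 5, 4] (all sums mod 11).
  S_0 = Σ v_i r_i = 2·1 + 6·0 + 9·3 + 10·5 + 6·4 = 103 ≡ 4.
  S_1 = Σ v_i α_i r_i = 2·2·1 + 6·5·0 + 9·7·3 + 10·1·5 + 6·6·4 = 387 ≡ 2.
  α_i^2 mod 11 = [4, 3, 5, 1, 3].
  S_2 = Σ v_i α_i^2 r_i = 2·4·1 + 6·3·0 + 9·5·3 + 10·1·5 + 6·3·4 = 265 ≡ 1.
  S = (4, 2, 1) ≠ 0, so r is not a codeword (an error is present).
Step 3: locate the error. For a single error e at position i, S_ℓ = v_i·e·α_i^ℓ, so α_err = S_1/S_0.
  S_0^{−1} = 4^{−1} = 3 (mod 11), so α_err = 2·3 = 6 ≡ 6 = α_5. Error position i = 5.
  Consistency check: S_2/S_1 = 1·6 = 6 ≡ 6 = α_err ✓ (single-error assumption holds).
Step 4: error magnitude e = S_0/v_5 = S_0·∏_{j≠5}(α_5 − α_j) = 4·2 = 8 ≡ 8 (mod 11).
Step 5: correct position 5: c_5 = r_5 − e = 4 − 8 ≡ 7 (mod 11). Hence c = [1, 0, 3, 5, 7].
  Check: interpolating c through the α_i gives m(x) = 9 + 7·x (degree < 2) with m(α_i) = c_i for every i, so c is indeed a codeword.


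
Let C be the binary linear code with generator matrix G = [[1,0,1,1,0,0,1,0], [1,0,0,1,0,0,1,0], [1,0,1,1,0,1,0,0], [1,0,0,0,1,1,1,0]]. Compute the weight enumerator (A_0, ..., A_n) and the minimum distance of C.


Weight distribution: A_0 = 1, A_1 = 1, A_2 = 2, A_3 = 6, A_4 = 5, A_5 = 1. Minimum distance d = 1.

Enumerate all 2^4 = 16 messages m ∈ F_2^4.
For each, compute codeword c = mG in F_2^8, then tally its weight.
  m = 0000 → c = 00000000, weight = 0.
  m = 1000 → c = 10110010, weight = 4.
  m = 0100 → c = 10010010, weight = 3.
  m = 1100 → c = 00100000, weight = 1.
  m = 0010 → c = 10110100, weight = 4.
  m = 1010 → c = 00000110, weight = 2.
  m = 0110 → c = 00100110, weight = 3.
  m = 1110 → c = 10010100, weight = 3.
  m = 0001 → c = 10001110, weight = 4.
  m = 1001 → c = 00111100, weight = 4.
  m = 0101 → c = 00011100, weight = 3.
  m = 1101 → c = 10101110, weight = 5.
  m = 0011 → c = 00111010, weight = 4.
  m = 1011 → c = 10001000, weight = 2.
  m = 0111 → c = 10101000, weight = 3.
  m = 1111 → c = 00011010, weight = 3.
Tally weights:
  weight 0: 1 codewords.
  weight 1: 1 codewords.
  weight 2: 2 codewords.
  weight 3: 6 codewords.
  weight 4: 5 codewords.
  weight 5: 1 codewords.
Minimum distance d = smallest w > 0 with A_w > 0 = 1.
Sanity: Σ A_w = 16 = 2^4 = 16 ✓.


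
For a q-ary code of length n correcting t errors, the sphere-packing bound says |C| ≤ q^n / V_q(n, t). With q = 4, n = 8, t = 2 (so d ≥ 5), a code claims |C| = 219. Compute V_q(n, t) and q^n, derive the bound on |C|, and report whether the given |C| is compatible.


V_q(n, t) = 277, q^n = 65536, Hamming bound = 236, |C| = 219 ≤ bound (satisfied).

Step 1: Compute V_q(n, t) = Σ_{j=0}^2 C(n, j) (q−1)^j.
  j = 0: C(8,0)·(3)^0 = 1·1 = 1.
  j = 1: C(8,1)·(3)^1 = 8·3 = 24.
  j = 2: C(8,2)·(3)^2 = 28·9 = 252.
  V_q(n, t) = 1 + 24 + 252 = 277.
Step 2: q^n = 4^8 = 65536.
Step 3: Hamming bound ⌊q^n / V_q(n,t)⌋ = ⌊65536/277⌋ = 236.
Step 4: Compare |C| = 219 to 236: satisfied.
The claimed |C| lies below the Hamming bound.


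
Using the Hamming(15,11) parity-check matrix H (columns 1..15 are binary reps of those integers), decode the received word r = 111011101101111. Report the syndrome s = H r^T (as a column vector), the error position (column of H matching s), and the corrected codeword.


s = (0, 1, 1, 1)^T, error position = 7, corrected codeword c = 111011001101111

Compute s = H r^T mod 2 one row at a time:
  s_1 = 0 + 1 + 1 + 0 + 1 + 1 + 1 + 1 = 6 ≡ 0 (mod 2).
  s_2 = 0 + 1 + 1 + 1 + 1 + 1 + 1 + 1 = 7 ≡ 1 (mod 2).
  s_3 = 1 + 1 + 1 + 1 + 1 + 0 + 1 + 1 = 7 ≡ 1 (mod 2).
  s_4 = 1 + 1 + 1 + 1 + 1 + 0 + 1 + 1 = 7 ≡ 1 (mod 2).
s = (0, 1, 1, 1)^T — this equals column 7 of H (binary 0111), so error is at position 7.
Correct: flip bit 7 of r = 111011101101111 to get c = 111011001101111.


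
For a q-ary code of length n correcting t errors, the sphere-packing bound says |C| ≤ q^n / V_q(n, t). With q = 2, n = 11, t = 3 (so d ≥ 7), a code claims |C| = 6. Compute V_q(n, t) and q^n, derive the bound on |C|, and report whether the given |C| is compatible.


V_q(n, t) = 232, q^n = 2048, Hamming bound = 8, |C| = 6 ≤ bound (satisfied).

Step 1: Compute V_q(n, t) = Σ_{j=0}^3 C(n, j) (q−1)^j.
  j = 0: C(11,0)·(1)^0 = 1·1 = 1.
  j = 1: C(11,1)·(1)^1 = 11·1 = 11.
  j = 2: C(11,2)·(1)^2 = 55·1 = 55.
  j = 3: C(11,3)·(1)^3 = 165·1 = 165.
  V_q(n, t) = 1 + 11 + 55 + 165 = 232.
Step 2: q^n = 2^11 = 2048.
Step 3: Hamming bound ⌊q^n / V_q(n,t)⌋ = ⌊2048/232⌋ = 8.
Step 4: Compare |C| = 6 to 8: satisfied.
The claimed |C| lies below the Hamming bound.


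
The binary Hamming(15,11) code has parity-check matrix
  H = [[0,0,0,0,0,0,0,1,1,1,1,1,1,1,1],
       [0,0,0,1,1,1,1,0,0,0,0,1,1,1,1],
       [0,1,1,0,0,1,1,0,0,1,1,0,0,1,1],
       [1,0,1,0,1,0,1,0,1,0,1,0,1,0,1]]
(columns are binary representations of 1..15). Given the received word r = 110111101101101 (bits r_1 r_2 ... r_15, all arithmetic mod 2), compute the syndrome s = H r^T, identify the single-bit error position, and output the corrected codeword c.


s = (1, 1, 1, 0)^T, error position = 14, corrected codeword c = 110111101101111

Compute s = H r^T mod 2 one row at a time:
  s_1 = 0 + 1 + 1 + 0 + 1 + 1 + 0 + 1 = 5 ≡ 1 (mod 2).
  s_2 = 1 + 1 + 1 + 1 + 1 + 1 + 0 + 1 = 7 ≡ 1 (mod 2).
  s_3 = 1 + 0 + 1 + 1 + 1 + 0 + 0 + 1 = 5 ≡ 1 (mod 2).
  s_4 = 1 + 0 + 1 + 1 + 1 + 0 + 1 + 1 = 6 ≡ 0 (mod 2).
s = (1, 1, 1, 0)^T — this equals column 14 of H (binary 1110), so error is at position 14.
Correct: flip bit 14 of r = 110111101101101 to get c = 110111101101111.


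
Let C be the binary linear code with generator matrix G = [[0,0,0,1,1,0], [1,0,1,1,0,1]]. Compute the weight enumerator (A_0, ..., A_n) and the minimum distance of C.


Weight distribution: A_0 = 1, A_2 = 1, A_4 = 2. Minimum distance d = 2.

Enumerate all 2^2 = 4 messages m ∈ F_2^2.
For each, compute codeword c = mG in F_2^6, then tally its weight.
  m = 00 → c = 000000, weight = 0.
  m = 10 → c = 000110, weight = 2.
  m = 01 → c = 101101, weight = 4.
  m = 11 → c = 101011, weight = 4.
Tally weights:
  weight 0: 1 codewords.
  weight 2: 1 codewords.
  weight 4: 2 codewords.
Minimum distance d = smallest w > 0 with A_w > 0 = 2.
Sanity: Σ A_w = 4 = 2^2 = 4 ✓.


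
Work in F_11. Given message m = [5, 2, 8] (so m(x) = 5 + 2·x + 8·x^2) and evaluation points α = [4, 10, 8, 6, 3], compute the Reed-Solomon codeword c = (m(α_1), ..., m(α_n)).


c = [9, 0, 5, 8, 6]

Message polynomial: m(x) = 5 + 2·x + 8·x^2 (mod 11).
For each evaluation point α_i, compute m(α_i) mod 11:
  α_1 = 4: Horner steps 8 → 1 → 9, so m(4) = 9.
  α_2 = 10: Horner steps 8 → 5 → 0, so m(10) = 0.
  α_3 = 8: Horner steps 8 → 0 → 5, so m(8) = 5.
  α_4 = 6: Horner steps 8 → 6 → 8, so m(6) = 8.
  α_5 = 3: Horner steps 8 → 4 → 6, so m(3) = 6.
Codeword c = [9, 0, 5, 8, 6] ∈ F_11^5.


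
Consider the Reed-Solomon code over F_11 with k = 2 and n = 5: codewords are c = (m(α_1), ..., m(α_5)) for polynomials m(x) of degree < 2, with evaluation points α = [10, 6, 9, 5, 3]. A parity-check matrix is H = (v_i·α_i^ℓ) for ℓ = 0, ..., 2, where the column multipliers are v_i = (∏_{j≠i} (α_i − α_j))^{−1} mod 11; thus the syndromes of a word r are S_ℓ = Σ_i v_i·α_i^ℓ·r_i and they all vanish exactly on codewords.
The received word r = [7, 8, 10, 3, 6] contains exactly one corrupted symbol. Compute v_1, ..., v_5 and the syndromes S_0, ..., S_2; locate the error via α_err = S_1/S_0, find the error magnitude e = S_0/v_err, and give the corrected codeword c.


S = (9, 1, 5), error at position 4, error magnitude e = 3, c = [7, 8, 10, 0, 6].

Step 1: column multipliers v_i = (∏_{j≠i}(α_i − α_j))^{−1} mod 11.
  i = 1 (α = 10): (10−6)(10−9)(10−5)(10−3) = 4·1·5·7 = 140 ≡ 8, so v_1 = 8^{−1} = 7 (mod 11).
  i = 2 (α = 6): (6−10)(6−9)(6−5)(6−3) = (−4)·(−3)·1·3 = 36 ≡ 3, so v_2 = 3^{−1} = 4 (mod 11).
  i = 3 (α = 9): (9−10)(9−6)(9−5)(9−3) = (−1)·3·4·6 = −72 ≡ 5, so v_3 = 5^{−1} = 9 (mod 11).
  i = 4 (α = 5): (5−10)(5−6)(5−9)(5−3) = (−5)·(−1)·(−4)·2 = −40 ≡ 4, so v_4 = 4^{−1} = 3 (mod 11).
  i = 5 (α = 3): (3−10)(3−6)(3−9)(3−5) = (−7)·(−3)·(−6)·(−2) = 252 ≡ 10, so v_5 = 10^{−1} = 10 (mod 11).
  v = [7, 4, 9, 3, 10].
Step 2: syndromes of r = [7, 8, 10, 3, 6] (all sums mod 11).
  S_0 = Σ v_i r_i = 7·7 + 4·8 + 9·10 + 3·3 + 10·6 = 240 ≡ 9.
  S_1 = Σ v_i α_i r_i = 7·10·7 + 4·6·8 + 9·9·10 + 3·5·3 + 10·3·6 = 1717 ≡ 1.
  α_i^2 mod 11 = [1, 3, 4, 3, 9].
  S_2 = Σ v_i α_i^2 r_i = 7·1·7 + 4·3·8 + 9·4·10 + 3·3·3 + 10·9·6 = 1072 ≡ 5.
  S = (9, 1, 5) ≠ 0, so r is not a codeword (an error is present).
Step 3: locate the error. For a single error e at position i, S_ℓ = v_i·e·α_i^ℓ, so α_err = S_1/S_0.
  S_0^{−1} = 9^{−1} = 5 (mod 11), so α_err = 1·5 = 5 ≡ 5 = α_4. Error position i = 4.
  Consistency check: S_2/S_1 = 5·1 = 5 ≡ 5 = α_err ✓ (single-error assumption holds).
Step 4: error magnitude e = S_0/v_4 = S_0·∏_{j≠4}(α_4 − α_j) = 9·4 = 36 ≡ 3 (mod 11).
Step 5: correct position 4: c_4 = r_4 − e = 3 − 3 ≡ 0 (mod 11). Hence c = [7, 8, 10, 0, 6].
  Check: interpolating c through the α_i gives m(x) = 4 + 8·x (degree < 2) with m(α_i) = c_i for every i, so c is indeed a codeword.


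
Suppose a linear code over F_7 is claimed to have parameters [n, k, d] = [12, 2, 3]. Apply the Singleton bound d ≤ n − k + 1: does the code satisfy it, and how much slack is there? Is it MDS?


Singleton RHS = n − k + 1 = 11, slack = 8, bound satisfied, not MDS.

Singleton bound: d ≤ n − k + 1.
Here n = 12, k = 2, so n − k + 1 = 11.
Given d = 3, check d ≤ 11: YES.
Slack = (n − k + 1) − d = 8.
The code is NOT MDS (slack = 8 > 0).
Description: the claimed parameters are [12, 2, 3]_7; such a code would be non-MDS.


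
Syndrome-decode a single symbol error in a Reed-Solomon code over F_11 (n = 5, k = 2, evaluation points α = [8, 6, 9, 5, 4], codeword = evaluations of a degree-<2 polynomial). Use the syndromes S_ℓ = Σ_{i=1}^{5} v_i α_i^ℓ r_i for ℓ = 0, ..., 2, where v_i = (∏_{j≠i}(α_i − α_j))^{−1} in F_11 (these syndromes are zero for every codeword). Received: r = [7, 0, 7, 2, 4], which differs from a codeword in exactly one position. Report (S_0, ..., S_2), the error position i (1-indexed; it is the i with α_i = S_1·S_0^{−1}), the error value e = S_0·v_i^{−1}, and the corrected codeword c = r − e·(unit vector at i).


S = (7, 8, 6), error at position 3, error magnitude e = 2, c = [7, 0, 5, 2, 4].

Step 1: column multipliers v_i = (∏_{j≠i}(α_i − α_j))^{−1} mod 11.
  i = 1 (α = 8): (8−6)(8−9)(8−5)(8−4) = 2·(−1)·3·4 = −24 ≡ 9, so v_1 = 9^{−1} = 5 (mod 11).
  i = 2 (α = 6): (6−8)(6−9)(6−5)(6−4) = (−2)·(−3)·1·2 = 12 ≡ 1, so v_2 = 1^{−1} = 1 (mod 11).
  i = 3 (α = 9): (9−8)(9−6)(9−5)(9−4) = 1·3·4·5 = 60 ≡ 5, so v_3 = 5^{−1} = 9 (mod 11).
  i = 4 (α = 5): (5−8)(5−6)(5−9)(5−4) = (−3)·(−1)·(−4)·1 = −12 ≡ 10, so v_4 = 10^{−1} = 10 (mod 11).
  i = 5 (α = 4): (4−8)(4−6)(4−9)(4−5) = (−4)·(−2)·(−5)·(−1) = 40 ≡ 7, so v_5 = 7^{−1} = 8 (mod 11).
  v = [5, 1, 9, 10, 8].
Step 2: syndromes of r = [7, 0, 7, 2, 4] (all sums mod 11).
  S_0 = Σ v_i r_i = 5·7 + 1·0 + 9·7 + 10·2 + 8·4 = 150 ≡ 7.
  S_1 = Σ v_i α_i r_i = 5·8·7 + 1·6·0 + 9·9·7 + 10·5·2 + 8·4·4 = 1075 ≡ 8.
  α_i^2 mod 11 = [9, 3, 4, 3, 5].
  S_2 = Σ v_i α_i^2 r_i = 5·9·7 + 1·3·0 + 9·4·7 + 10·3·2 + 8·5·4 = 787 ≡ 6.
  S = (7, 8, 6) ≠ 0, so r is not a codeword (an error is present).
Step 3: locate the error. For a single error e at position i, S_ℓ = v_i·e·α_i^ℓ, so α_err = S_1/S_0.
  S_0^{−1} = 7^{−1} = 8 (mod 11), so α_err = 8·8 = 64 ≡ 9 = α_3. Error position i = 3.
  Consistency check: S_2/S_1 = 6·7 = 42 ≡ 9 = α_err ✓ (single-error assumption holds).
Step 4: error magnitude e = S_0/v_3 = S_0·∏_{j≠3}(α_3 − α_j) = 7·5 = 35 ≡ 2 (mod 11).
Step 5: correct position 3: c_3 = r_3 − e = 7 − 2 ≡ 5 (mod 11). Hence c = [7, 0, 5, 2, 4].
  Check: interpolating c through the α_i gives m(x) = 1 + 9·x (degree < 2) with m(α_i) = c_i for every i, so c is indeed a codeword.


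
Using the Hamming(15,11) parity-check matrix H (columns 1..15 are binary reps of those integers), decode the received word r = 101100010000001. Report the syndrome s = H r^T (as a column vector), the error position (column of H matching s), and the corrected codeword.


s = (0, 0, 0, 1)^T, error position = 1, corrected codeword c = 001100010000001

Compute s = H r^T mod 2 one row at a time:
  s_1 = 1 + 0 + 0 + 0 + 0 + 0 + 0 + 1 = 2 ≡ 0 (mod 2).
  s_2 = 1 + 0 + 0 + 0 + 0 + 0 + 0 + 1 = 2 ≡ 0 (mod 2).
  s_3 = 0 + 1 + 0 + 0 + 0 + 0 + 0 + 1 = 2 ≡ 0 (mod 2).
  s_4 = 1 + 1 + 0 + 0 + 0 + 0 + 0 + 1 = 3 ≡ 1 (mod 2).
s = (0, 0, 0, 1)^T — this equals column 1 of H (binary 0001), so error is at position 1.
Correct: flip bit 1 of r = 101100010000001 to get c = 001100010000001.
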